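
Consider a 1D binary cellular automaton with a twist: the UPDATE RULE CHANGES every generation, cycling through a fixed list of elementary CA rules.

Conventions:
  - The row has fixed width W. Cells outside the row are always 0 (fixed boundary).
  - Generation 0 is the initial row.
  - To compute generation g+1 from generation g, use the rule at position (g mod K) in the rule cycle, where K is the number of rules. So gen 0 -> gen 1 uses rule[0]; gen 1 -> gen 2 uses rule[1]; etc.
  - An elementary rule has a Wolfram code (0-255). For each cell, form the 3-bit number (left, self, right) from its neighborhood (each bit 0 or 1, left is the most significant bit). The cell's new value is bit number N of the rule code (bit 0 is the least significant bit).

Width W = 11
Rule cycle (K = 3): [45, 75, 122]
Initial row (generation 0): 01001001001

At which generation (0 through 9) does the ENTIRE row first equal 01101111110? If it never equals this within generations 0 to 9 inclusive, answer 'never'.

Gen 0: 01001001001
Gen 1 (rule 45): 01001001001
Gen 2 (rule 75): 10010010010
Gen 3 (rule 122): 01101101101
Gen 4 (rule 45): 01011011011
Gen 5 (rule 75): 10011011011
Gen 6 (rule 122): 01111111111
Gen 7 (rule 45): 01000000000
Gen 8 (rule 75): 10011111111
Gen 9 (rule 122): 01110000001

Answer: never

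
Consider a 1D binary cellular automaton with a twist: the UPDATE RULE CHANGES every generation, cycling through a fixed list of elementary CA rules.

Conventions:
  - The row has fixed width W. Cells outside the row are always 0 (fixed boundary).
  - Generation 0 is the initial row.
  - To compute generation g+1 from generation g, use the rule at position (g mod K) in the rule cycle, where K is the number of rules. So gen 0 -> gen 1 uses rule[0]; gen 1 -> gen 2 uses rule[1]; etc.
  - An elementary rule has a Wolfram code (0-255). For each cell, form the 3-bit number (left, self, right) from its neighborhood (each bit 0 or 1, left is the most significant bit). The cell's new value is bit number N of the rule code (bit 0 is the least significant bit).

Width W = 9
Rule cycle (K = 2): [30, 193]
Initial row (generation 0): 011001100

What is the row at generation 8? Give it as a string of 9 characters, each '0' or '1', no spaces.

Answer: 010010001

Derivation:
Gen 0: 011001100
Gen 1 (rule 30): 110111010
Gen 2 (rule 193): 010011000
Gen 3 (rule 30): 111110100
Gen 4 (rule 193): 011110001
Gen 5 (rule 30): 110001011
Gen 6 (rule 193): 010100001
Gen 7 (rule 30): 110110011
Gen 8 (rule 193): 010010001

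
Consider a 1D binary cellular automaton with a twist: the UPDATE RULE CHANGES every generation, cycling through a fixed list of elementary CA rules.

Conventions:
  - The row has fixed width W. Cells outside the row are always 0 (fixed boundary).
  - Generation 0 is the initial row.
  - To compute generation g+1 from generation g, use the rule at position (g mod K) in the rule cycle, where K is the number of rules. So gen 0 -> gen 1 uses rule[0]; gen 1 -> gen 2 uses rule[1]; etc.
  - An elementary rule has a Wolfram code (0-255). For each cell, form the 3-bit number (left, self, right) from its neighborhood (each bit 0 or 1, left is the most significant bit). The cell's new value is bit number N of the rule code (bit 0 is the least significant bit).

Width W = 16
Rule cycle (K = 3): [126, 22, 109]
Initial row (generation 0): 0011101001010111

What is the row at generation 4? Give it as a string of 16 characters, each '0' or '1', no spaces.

Answer: 1110000000000111

Derivation:
Gen 0: 0011101001010111
Gen 1 (rule 126): 0110111111111101
Gen 2 (rule 22): 1000000000000001
Gen 3 (rule 109): 1011111111111101
Gen 4 (rule 126): 1110000000000111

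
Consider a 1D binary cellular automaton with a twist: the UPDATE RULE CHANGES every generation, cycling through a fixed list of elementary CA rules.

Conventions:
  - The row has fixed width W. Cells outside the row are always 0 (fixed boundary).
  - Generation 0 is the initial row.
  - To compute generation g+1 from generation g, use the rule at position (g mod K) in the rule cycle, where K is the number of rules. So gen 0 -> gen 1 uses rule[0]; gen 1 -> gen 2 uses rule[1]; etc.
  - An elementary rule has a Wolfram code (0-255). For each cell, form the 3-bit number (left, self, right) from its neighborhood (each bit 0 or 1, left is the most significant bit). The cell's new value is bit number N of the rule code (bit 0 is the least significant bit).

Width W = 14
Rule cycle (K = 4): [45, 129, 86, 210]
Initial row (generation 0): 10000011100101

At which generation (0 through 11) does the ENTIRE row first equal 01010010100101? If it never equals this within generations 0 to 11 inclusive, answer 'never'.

Gen 0: 10000011100101
Gen 1 (rule 45): 10111010000111
Gen 2 (rule 129): 00010000110010
Gen 3 (rule 86): 00111001011111
Gen 4 (rule 210): 01011110001111
Gen 5 (rule 45): 01110000101000
Gen 6 (rule 129): 00100110000011
Gen 7 (rule 86): 01111011000101
Gen 8 (rule 210): 10111001101000
Gen 9 (rule 45): 11100001011011
Gen 10 (rule 129): 01001100000000
Gen 11 (rule 86): 11110110000000

Answer: never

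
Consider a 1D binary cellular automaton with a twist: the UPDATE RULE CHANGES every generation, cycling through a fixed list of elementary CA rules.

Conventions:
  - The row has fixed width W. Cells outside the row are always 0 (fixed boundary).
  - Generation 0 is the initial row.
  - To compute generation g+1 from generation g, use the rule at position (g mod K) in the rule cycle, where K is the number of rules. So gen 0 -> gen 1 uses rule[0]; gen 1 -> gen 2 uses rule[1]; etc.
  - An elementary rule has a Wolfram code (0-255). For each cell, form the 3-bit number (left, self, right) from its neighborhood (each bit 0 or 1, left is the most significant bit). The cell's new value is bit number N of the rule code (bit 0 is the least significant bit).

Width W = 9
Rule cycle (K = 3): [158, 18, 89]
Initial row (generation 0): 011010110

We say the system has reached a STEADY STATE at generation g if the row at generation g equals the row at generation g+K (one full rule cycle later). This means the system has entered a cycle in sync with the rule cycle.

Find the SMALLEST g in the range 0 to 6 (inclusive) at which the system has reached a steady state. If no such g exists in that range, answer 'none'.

Answer: 5

Derivation:
Gen 0: 011010110
Gen 1 (rule 158): 110010101
Gen 2 (rule 18): 001100000
Gen 3 (rule 89): 101111111
Gen 4 (rule 158): 101111110
Gen 5 (rule 18): 000000001
Gen 6 (rule 89): 111111100
Gen 7 (rule 158): 111111010
Gen 8 (rule 18): 000000001
Gen 9 (rule 89): 111111100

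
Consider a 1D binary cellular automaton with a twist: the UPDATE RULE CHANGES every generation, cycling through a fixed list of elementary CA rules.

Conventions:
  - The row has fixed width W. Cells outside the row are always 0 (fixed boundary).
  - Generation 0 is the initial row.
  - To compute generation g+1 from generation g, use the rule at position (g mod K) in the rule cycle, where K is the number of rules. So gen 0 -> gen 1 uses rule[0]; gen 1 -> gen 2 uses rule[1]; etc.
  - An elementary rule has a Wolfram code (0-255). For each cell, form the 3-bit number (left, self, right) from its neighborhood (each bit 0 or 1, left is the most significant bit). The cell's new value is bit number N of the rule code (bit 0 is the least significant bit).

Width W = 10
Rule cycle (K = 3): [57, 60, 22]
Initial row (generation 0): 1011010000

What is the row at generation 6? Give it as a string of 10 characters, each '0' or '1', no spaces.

Gen 0: 1011010000
Gen 1 (rule 57): 0110101111
Gen 2 (rule 60): 0101111000
Gen 3 (rule 22): 1100000100
Gen 4 (rule 57): 1011110011
Gen 5 (rule 60): 1110001010
Gen 6 (rule 22): 0001011011

Answer: 0001011011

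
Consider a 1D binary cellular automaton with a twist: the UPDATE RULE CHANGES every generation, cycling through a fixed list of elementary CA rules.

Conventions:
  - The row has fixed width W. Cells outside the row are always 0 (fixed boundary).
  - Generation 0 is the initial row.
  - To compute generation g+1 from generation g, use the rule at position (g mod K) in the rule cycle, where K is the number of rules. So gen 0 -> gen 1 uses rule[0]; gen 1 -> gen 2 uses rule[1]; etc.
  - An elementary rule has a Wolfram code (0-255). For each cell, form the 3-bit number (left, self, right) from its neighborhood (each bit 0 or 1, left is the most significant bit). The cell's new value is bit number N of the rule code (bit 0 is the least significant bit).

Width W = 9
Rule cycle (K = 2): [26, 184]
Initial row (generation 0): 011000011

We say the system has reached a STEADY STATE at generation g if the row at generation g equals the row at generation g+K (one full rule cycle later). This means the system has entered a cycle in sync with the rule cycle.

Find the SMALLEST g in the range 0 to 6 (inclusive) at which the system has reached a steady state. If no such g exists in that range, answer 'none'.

Gen 0: 011000011
Gen 1 (rule 26): 110100110
Gen 2 (rule 184): 101010101
Gen 3 (rule 26): 000000000
Gen 4 (rule 184): 000000000
Gen 5 (rule 26): 000000000
Gen 6 (rule 184): 000000000
Gen 7 (rule 26): 000000000
Gen 8 (rule 184): 000000000

Answer: 3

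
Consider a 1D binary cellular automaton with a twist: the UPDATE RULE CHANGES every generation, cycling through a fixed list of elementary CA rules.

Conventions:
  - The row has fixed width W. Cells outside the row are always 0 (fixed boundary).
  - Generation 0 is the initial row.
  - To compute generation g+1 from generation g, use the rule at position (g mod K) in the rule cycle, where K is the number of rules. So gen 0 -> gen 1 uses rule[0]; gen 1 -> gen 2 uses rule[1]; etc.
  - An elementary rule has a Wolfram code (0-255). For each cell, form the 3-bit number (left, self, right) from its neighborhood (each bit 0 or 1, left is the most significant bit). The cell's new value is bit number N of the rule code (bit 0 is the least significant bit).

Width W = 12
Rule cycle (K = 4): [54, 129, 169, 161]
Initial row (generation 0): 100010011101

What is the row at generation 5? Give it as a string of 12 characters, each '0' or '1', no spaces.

Answer: 111111000100

Derivation:
Gen 0: 100010011101
Gen 1 (rule 54): 110111100011
Gen 2 (rule 129): 000011001000
Gen 3 (rule 169): 111010000011
Gen 4 (rule 161): 010100111000
Gen 5 (rule 54): 111111000100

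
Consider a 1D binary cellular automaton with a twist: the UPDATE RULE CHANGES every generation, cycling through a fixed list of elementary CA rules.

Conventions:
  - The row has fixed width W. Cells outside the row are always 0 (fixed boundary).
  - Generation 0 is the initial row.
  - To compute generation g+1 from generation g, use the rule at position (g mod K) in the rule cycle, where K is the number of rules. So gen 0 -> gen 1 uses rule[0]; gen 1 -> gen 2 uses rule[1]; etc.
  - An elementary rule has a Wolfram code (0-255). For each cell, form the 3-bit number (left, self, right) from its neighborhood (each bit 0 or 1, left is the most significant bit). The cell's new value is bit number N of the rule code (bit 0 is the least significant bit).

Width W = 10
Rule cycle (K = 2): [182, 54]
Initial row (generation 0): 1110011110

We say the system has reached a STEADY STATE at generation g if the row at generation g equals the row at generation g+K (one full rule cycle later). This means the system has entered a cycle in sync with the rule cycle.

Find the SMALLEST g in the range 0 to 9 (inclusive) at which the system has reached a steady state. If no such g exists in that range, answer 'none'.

Answer: none

Derivation:
Gen 0: 1110011110
Gen 1 (rule 182): 0101101101
Gen 2 (rule 54): 1110010011
Gen 3 (rule 182): 0101111100
Gen 4 (rule 54): 1110000010
Gen 5 (rule 182): 0101000111
Gen 6 (rule 54): 1111101000
Gen 7 (rule 182): 0111011100
Gen 8 (rule 54): 1000100010
Gen 9 (rule 182): 1101110111
Gen 10 (rule 54): 0010001000
Gen 11 (rule 182): 0111011100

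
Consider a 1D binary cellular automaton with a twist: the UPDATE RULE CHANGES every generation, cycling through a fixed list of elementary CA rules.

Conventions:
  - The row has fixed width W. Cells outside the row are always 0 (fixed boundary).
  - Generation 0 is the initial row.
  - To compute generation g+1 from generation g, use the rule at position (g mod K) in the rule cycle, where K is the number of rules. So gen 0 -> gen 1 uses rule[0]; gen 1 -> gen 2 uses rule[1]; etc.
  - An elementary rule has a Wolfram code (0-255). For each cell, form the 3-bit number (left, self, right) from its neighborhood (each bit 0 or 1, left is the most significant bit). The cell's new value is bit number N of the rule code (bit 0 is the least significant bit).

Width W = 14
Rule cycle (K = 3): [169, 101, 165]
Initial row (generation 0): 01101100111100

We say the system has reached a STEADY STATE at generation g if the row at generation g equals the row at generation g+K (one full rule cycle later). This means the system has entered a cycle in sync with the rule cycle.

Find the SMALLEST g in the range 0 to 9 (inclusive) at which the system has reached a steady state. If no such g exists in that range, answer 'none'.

Gen 0: 01101100111100
Gen 1 (rule 169): 01011000111001
Gen 2 (rule 101): 01101010001001
Gen 3 (rule 165): 00011110101001
Gen 4 (rule 169): 11011101010000
Gen 5 (rule 101): 01100111110111
Gen 6 (rule 165): 00000011101010
Gen 7 (rule 169): 11111011010100
Gen 8 (rule 101): 00001101111101
Gen 9 (rule 165): 11100010111011
Gen 10 (rule 169): 11001001110110
Gen 11 (rule 101): 01001000011010
Gen 12 (rule 165): 01001011000110

Answer: none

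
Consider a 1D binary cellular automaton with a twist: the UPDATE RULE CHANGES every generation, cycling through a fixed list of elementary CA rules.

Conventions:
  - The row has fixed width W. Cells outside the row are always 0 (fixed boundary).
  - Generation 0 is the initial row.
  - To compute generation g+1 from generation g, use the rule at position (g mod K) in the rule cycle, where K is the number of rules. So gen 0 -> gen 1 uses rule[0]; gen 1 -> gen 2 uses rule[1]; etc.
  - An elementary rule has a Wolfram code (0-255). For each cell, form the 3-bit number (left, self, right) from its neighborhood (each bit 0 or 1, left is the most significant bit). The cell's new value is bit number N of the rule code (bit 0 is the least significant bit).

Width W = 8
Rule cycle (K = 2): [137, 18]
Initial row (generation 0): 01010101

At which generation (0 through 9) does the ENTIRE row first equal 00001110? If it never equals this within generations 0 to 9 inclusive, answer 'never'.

Gen 0: 01010101
Gen 1 (rule 137): 00000000
Gen 2 (rule 18): 00000000
Gen 3 (rule 137): 11111111
Gen 4 (rule 18): 00000000
Gen 5 (rule 137): 11111111
Gen 6 (rule 18): 00000000
Gen 7 (rule 137): 11111111
Gen 8 (rule 18): 00000000
Gen 9 (rule 137): 11111111

Answer: never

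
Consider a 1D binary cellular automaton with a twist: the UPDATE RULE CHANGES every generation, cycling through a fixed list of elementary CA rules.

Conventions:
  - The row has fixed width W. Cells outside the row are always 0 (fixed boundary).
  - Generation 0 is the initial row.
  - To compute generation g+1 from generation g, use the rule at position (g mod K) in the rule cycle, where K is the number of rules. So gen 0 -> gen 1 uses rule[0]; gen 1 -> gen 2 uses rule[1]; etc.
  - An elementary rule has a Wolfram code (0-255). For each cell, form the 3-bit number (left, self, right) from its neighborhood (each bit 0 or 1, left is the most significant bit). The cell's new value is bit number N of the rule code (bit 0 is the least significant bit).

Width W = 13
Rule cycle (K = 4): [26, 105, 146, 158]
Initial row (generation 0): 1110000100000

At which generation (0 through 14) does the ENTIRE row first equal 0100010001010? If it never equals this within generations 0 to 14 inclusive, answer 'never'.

Answer: never

Derivation:
Gen 0: 1110000100000
Gen 1 (rule 26): 1001001010000
Gen 2 (rule 105): 0000000100111
Gen 3 (rule 146): 0000001011010
Gen 4 (rule 158): 0000011010011
Gen 5 (rule 26): 0000110001110
Gen 6 (rule 105): 1110110101010
Gen 7 (rule 146): 0100000000001
Gen 8 (rule 158): 1110000000011
Gen 9 (rule 26): 1001000000110
Gen 10 (rule 105): 0000011110110
Gen 11 (rule 146): 0000101100001
Gen 12 (rule 158): 0001101010011
Gen 13 (rule 26): 0011000001110
Gen 14 (rule 105): 1011011101010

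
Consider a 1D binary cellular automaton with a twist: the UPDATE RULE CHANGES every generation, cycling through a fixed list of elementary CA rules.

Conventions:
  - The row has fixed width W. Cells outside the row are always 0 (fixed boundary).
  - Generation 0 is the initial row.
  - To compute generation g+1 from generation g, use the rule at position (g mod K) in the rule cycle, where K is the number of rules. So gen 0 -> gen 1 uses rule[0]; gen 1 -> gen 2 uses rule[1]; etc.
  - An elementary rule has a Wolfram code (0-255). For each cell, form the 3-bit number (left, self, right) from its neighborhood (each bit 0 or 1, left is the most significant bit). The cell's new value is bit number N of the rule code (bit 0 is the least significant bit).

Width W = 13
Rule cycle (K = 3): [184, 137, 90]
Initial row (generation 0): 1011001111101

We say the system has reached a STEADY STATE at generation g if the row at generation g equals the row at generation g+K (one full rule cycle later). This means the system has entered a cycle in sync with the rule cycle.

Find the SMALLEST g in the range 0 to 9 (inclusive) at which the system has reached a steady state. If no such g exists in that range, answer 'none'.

Gen 0: 1011001111101
Gen 1 (rule 184): 0110101111010
Gen 2 (rule 137): 0100001110000
Gen 3 (rule 90): 1010011011000
Gen 4 (rule 184): 0101010110100
Gen 5 (rule 137): 0000000100001
Gen 6 (rule 90): 0000001010010
Gen 7 (rule 184): 0000000101001
Gen 8 (rule 137): 1111110000000
Gen 9 (rule 90): 1000011000000
Gen 10 (rule 184): 0100010100000
Gen 11 (rule 137): 0001000001111
Gen 12 (rule 90): 0010100011001

Answer: none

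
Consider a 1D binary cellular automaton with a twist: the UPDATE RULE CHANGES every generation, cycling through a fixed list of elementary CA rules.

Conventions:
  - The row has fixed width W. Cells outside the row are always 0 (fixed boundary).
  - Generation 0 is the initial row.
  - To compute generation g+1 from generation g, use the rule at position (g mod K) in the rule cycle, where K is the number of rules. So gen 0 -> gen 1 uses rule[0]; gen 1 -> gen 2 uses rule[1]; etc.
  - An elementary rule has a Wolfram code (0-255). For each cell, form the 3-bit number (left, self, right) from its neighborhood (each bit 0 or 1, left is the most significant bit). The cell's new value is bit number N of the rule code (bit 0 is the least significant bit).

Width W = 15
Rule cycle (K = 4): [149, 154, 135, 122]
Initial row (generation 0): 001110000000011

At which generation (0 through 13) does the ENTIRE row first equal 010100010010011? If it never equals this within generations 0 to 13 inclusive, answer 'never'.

Gen 0: 001110000000011
Gen 1 (rule 149): 100101111111000
Gen 2 (rule 154): 011001111110100
Gen 3 (rule 135): 100010111100101
Gen 4 (rule 122): 010101100111010
Gen 5 (rule 149): 010100010010011
Gen 6 (rule 154): 100010101101110
Gen 7 (rule 135): 101110100000100
Gen 8 (rule 122): 011011010001010
Gen 9 (rule 149): 000000011101011
Gen 10 (rule 154): 000000111000010
Gen 11 (rule 135): 111111010011110
Gen 12 (rule 122): 100001101110011
Gen 13 (rule 149): 111100000101000

Answer: 5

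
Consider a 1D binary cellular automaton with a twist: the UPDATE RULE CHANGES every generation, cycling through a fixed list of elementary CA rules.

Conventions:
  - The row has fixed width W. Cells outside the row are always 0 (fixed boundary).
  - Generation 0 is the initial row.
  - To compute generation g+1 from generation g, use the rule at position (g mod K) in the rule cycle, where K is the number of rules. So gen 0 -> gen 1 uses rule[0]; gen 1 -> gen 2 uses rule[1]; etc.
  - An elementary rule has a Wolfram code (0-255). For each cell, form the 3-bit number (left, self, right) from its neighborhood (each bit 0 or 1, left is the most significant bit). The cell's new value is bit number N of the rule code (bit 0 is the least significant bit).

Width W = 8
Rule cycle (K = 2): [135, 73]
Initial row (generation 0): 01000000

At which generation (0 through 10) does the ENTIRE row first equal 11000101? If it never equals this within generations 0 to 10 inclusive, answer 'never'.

Answer: 4

Derivation:
Gen 0: 01000000
Gen 1 (rule 135): 11011111
Gen 2 (rule 73): 11010001
Gen 3 (rule 135): 00010111
Gen 4 (rule 73): 11000101
Gen 5 (rule 135): 00011101
Gen 6 (rule 73): 11010100
Gen 7 (rule 135): 00010101
Gen 8 (rule 73): 11000000
Gen 9 (rule 135): 00011111
Gen 10 (rule 73): 11010001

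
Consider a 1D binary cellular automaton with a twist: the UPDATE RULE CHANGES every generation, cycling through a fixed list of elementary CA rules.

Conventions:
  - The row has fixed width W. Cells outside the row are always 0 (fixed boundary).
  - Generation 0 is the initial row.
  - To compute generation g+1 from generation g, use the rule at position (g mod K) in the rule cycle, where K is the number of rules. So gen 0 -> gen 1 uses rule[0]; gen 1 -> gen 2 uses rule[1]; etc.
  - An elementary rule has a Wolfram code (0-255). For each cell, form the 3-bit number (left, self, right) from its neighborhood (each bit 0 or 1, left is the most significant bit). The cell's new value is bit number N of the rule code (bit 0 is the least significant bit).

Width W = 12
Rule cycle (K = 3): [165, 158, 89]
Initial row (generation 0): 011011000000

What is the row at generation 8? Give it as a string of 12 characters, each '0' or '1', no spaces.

Answer: 101010110101

Derivation:
Gen 0: 011011000000
Gen 1 (rule 165): 000100011111
Gen 2 (rule 158): 001110111110
Gen 3 (rule 89): 101010100011
Gen 4 (rule 165): 111111101000
Gen 5 (rule 158): 111111001100
Gen 6 (rule 89): 100001101111
Gen 7 (rule 165): 101100010110
Gen 8 (rule 158): 101010110101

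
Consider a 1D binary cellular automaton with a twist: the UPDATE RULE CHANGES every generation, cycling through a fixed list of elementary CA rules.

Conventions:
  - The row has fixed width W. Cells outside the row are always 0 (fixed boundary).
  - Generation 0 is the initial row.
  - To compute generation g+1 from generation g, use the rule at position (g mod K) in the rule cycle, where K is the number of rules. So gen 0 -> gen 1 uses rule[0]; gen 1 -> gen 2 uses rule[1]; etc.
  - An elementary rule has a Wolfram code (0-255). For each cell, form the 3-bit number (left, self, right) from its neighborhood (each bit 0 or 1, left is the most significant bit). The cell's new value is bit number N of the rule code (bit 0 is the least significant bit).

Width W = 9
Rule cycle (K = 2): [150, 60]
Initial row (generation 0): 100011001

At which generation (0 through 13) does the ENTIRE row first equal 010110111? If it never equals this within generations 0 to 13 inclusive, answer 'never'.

Answer: never

Derivation:
Gen 0: 100011001
Gen 1 (rule 150): 110100111
Gen 2 (rule 60): 101110100
Gen 3 (rule 150): 100100110
Gen 4 (rule 60): 110110101
Gen 5 (rule 150): 000000101
Gen 6 (rule 60): 000000111
Gen 7 (rule 150): 000001010
Gen 8 (rule 60): 000001111
Gen 9 (rule 150): 000010110
Gen 10 (rule 60): 000011101
Gen 11 (rule 150): 000101001
Gen 12 (rule 60): 000111101
Gen 13 (rule 150): 001011001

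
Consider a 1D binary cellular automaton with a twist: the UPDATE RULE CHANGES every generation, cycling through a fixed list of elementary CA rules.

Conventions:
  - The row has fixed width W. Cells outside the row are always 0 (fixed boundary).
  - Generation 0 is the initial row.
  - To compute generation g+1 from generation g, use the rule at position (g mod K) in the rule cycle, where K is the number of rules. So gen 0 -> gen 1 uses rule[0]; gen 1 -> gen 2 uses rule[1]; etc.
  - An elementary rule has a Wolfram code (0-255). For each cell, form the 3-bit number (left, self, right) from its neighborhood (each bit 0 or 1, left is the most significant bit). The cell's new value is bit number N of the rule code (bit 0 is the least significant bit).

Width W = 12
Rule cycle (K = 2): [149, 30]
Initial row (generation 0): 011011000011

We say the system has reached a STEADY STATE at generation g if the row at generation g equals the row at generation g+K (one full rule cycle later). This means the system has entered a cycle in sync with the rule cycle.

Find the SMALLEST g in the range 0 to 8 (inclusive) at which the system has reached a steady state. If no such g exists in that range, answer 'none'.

Gen 0: 011011000011
Gen 1 (rule 149): 000000111000
Gen 2 (rule 30): 000001100100
Gen 3 (rule 149): 111100010111
Gen 4 (rule 30): 100010110100
Gen 5 (rule 149): 111010000111
Gen 6 (rule 30): 100011001100
Gen 7 (rule 149): 111000100011
Gen 8 (rule 30): 100101110110
Gen 9 (rule 149): 110100100001
Gen 10 (rule 30): 100111110011

Answer: none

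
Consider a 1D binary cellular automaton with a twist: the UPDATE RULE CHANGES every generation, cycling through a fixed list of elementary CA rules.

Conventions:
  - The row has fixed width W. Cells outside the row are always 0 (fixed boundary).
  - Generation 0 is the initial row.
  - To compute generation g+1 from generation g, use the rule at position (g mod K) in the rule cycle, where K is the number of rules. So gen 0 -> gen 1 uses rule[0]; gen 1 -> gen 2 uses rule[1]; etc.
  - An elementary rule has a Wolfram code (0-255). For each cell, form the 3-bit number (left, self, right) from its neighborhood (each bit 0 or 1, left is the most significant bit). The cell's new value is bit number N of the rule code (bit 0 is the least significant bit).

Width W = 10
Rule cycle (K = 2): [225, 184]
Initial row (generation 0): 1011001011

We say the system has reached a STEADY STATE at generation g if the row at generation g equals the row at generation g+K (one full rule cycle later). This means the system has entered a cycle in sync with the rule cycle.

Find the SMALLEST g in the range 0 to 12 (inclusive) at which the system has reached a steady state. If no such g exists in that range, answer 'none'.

Gen 0: 1011001011
Gen 1 (rule 225): 0101000101
Gen 2 (rule 184): 0010100010
Gen 3 (rule 225): 1001001000
Gen 4 (rule 184): 0100100100
Gen 5 (rule 225): 0000000001
Gen 6 (rule 184): 0000000000
Gen 7 (rule 225): 1111111111
Gen 8 (rule 184): 1111111110
Gen 9 (rule 225): 0111111110
Gen 10 (rule 184): 0111111101
Gen 11 (rule 225): 0011111110
Gen 12 (rule 184): 0011111101
Gen 13 (rule 225): 1001111110
Gen 14 (rule 184): 0101111101

Answer: none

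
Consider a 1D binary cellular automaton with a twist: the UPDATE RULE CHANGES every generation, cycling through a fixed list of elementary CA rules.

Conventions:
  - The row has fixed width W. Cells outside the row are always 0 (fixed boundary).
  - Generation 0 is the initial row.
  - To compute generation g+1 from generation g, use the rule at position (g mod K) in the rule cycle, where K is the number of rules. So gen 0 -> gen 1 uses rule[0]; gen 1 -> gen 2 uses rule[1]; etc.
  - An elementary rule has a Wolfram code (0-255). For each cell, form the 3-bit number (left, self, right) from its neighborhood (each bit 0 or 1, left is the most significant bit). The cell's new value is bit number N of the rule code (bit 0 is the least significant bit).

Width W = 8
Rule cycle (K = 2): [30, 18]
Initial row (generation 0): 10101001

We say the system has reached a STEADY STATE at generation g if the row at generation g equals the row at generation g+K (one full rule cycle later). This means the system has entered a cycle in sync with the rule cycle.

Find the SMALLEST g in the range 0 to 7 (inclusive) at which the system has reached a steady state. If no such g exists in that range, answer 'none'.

Gen 0: 10101001
Gen 1 (rule 30): 10101111
Gen 2 (rule 18): 00000000
Gen 3 (rule 30): 00000000
Gen 4 (rule 18): 00000000
Gen 5 (rule 30): 00000000
Gen 6 (rule 18): 00000000
Gen 7 (rule 30): 00000000
Gen 8 (rule 18): 00000000
Gen 9 (rule 30): 00000000

Answer: 2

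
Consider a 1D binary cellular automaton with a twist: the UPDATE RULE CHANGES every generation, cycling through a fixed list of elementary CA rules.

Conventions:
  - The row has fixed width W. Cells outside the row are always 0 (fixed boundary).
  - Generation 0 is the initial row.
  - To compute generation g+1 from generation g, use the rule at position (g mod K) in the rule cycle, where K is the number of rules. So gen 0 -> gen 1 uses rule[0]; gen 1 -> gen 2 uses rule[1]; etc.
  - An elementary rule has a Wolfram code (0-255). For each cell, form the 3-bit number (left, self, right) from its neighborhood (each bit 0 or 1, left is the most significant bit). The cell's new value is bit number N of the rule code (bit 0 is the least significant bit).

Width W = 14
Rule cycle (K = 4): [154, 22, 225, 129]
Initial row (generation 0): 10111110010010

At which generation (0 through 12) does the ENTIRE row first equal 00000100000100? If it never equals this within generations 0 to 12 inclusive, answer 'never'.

Gen 0: 10111110010010
Gen 1 (rule 154): 00111101101101
Gen 2 (rule 22): 01000000000001
Gen 3 (rule 225): 00011111111100
Gen 4 (rule 129): 11001111111001
Gen 5 (rule 154): 10111111110110
Gen 6 (rule 22): 10000000000001
Gen 7 (rule 225): 00111111111100
Gen 8 (rule 129): 10011111111001
Gen 9 (rule 154): 01111111110110
Gen 10 (rule 22): 10000000000001
Gen 11 (rule 225): 00111111111100
Gen 12 (rule 129): 10011111111001

Answer: never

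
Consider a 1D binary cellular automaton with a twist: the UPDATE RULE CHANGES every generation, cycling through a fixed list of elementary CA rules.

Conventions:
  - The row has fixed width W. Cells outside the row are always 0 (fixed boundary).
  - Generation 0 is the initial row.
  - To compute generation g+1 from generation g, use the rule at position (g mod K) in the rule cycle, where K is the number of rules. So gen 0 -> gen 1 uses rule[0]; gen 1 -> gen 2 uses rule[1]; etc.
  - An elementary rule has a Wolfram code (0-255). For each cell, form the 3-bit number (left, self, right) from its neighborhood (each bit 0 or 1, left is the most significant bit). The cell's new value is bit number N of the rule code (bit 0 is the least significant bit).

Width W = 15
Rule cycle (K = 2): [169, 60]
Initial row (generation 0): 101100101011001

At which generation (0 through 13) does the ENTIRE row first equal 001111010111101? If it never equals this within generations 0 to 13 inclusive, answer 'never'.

Gen 0: 101100101011001
Gen 1 (rule 169): 011000010110000
Gen 2 (rule 60): 010100011101000
Gen 3 (rule 169): 001001011010011
Gen 4 (rule 60): 001101110111010
Gen 5 (rule 169): 101011101110100
Gen 6 (rule 60): 111110011001110
Gen 7 (rule 169): 111100010001100
Gen 8 (rule 60): 100010011001010
Gen 9 (rule 169): 001000010000100
Gen 10 (rule 60): 001100011000110
Gen 11 (rule 169): 101001010010100
Gen 12 (rule 60): 111101111011110
Gen 13 (rule 169): 111011110111100

Answer: never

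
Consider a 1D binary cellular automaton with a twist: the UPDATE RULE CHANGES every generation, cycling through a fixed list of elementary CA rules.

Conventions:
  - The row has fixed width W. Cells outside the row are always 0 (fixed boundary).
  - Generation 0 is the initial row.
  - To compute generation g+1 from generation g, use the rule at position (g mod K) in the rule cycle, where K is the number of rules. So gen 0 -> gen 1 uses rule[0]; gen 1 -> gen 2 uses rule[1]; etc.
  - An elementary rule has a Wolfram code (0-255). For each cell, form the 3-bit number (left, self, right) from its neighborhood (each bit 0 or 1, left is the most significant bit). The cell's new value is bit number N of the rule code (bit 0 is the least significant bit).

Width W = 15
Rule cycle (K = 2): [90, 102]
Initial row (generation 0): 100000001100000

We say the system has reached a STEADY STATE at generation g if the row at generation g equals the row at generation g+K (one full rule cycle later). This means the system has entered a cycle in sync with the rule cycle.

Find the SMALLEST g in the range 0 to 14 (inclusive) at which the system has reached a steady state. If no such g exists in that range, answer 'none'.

Answer: none

Derivation:
Gen 0: 100000001100000
Gen 1 (rule 90): 010000011110000
Gen 2 (rule 102): 110000100010000
Gen 3 (rule 90): 111001010101000
Gen 4 (rule 102): 001011111111000
Gen 5 (rule 90): 010010000001100
Gen 6 (rule 102): 110110000010100
Gen 7 (rule 90): 110111000100010
Gen 8 (rule 102): 011001001100110
Gen 9 (rule 90): 111110111111111
Gen 10 (rule 102): 000011000000001
Gen 11 (rule 90): 000111100000010
Gen 12 (rule 102): 001000100000110
Gen 13 (rule 90): 010101010001111
Gen 14 (rule 102): 111111110010001
Gen 15 (rule 90): 100000011101010
Gen 16 (rule 102): 100000100111110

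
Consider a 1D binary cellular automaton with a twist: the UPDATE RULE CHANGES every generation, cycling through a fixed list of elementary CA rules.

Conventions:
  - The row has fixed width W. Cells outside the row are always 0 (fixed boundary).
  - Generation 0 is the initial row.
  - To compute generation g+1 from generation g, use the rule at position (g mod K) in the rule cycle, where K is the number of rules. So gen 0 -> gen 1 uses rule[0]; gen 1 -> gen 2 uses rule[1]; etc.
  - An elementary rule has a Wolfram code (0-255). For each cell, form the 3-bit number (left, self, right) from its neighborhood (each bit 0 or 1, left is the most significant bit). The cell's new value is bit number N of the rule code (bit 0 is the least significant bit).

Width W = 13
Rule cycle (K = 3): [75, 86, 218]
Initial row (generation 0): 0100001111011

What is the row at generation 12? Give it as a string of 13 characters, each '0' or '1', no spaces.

Gen 0: 0100001111011
Gen 1 (rule 75): 1001111001011
Gen 2 (rule 86): 1110001111001
Gen 3 (rule 218): 1111011111110
Gen 4 (rule 75): 1001010000010
Gen 5 (rule 86): 1111011000111
Gen 6 (rule 218): 1111011101111
Gen 7 (rule 75): 1001010101001
Gen 8 (rule 86): 1111010101111
Gen 9 (rule 218): 1111000001111
Gen 10 (rule 75): 1001011111001
Gen 11 (rule 86): 1111000001111
Gen 12 (rule 218): 1111100011111

Answer: 1111100011111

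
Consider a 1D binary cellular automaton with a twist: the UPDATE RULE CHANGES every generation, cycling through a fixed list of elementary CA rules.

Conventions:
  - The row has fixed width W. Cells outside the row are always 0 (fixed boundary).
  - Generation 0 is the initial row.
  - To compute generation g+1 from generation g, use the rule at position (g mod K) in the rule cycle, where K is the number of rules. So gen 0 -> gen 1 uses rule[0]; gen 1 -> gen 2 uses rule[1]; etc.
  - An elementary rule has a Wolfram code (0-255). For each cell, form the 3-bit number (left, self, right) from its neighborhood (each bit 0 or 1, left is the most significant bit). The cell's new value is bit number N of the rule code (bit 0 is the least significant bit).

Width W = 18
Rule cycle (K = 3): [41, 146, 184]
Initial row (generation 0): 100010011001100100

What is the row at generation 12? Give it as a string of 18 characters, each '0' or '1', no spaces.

Gen 0: 100010011001100100
Gen 1 (rule 41): 001000010001000001
Gen 2 (rule 146): 010100101010100010
Gen 3 (rule 184): 001010010101010001
Gen 4 (rule 41): 100100001010100100
Gen 5 (rule 146): 011010010000011010
Gen 6 (rule 184): 010101001000010101
Gen 7 (rule 41): 001010000011001010
Gen 8 (rule 146): 010001000100110001
Gen 9 (rule 184): 001000100010101000
Gen 10 (rule 41): 100010001001010011
Gen 11 (rule 146): 010101010110001100
Gen 12 (rule 184): 001010101101001010

Answer: 001010101101001010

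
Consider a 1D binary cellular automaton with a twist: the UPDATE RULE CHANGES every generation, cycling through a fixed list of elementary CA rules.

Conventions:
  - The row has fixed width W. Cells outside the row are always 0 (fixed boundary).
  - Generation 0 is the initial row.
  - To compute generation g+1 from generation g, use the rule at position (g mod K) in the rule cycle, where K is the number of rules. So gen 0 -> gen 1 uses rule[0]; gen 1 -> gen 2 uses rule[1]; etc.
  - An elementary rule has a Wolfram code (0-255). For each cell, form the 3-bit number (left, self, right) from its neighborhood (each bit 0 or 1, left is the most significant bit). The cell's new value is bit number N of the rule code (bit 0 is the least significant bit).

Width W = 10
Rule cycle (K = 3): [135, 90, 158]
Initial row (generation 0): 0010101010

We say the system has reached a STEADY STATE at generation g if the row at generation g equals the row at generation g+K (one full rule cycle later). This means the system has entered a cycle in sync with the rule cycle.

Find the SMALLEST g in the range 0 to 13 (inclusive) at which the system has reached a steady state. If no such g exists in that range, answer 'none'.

Gen 0: 0010101010
Gen 1 (rule 135): 1110101010
Gen 2 (rule 90): 1010000001
Gen 3 (rule 158): 1011000011
Gen 4 (rule 135): 1000011100
Gen 5 (rule 90): 0100110110
Gen 6 (rule 158): 1111100101
Gen 7 (rule 135): 0111001101
Gen 8 (rule 90): 1101111100
Gen 9 (rule 158): 1001111010
Gen 10 (rule 135): 1010110010
Gen 11 (rule 90): 0000111101
Gen 12 (rule 158): 0001111001
Gen 13 (rule 135): 1110110011
Gen 14 (rule 90): 1010111111
Gen 15 (rule 158): 1010111110
Gen 16 (rule 135): 1010011100

Answer: none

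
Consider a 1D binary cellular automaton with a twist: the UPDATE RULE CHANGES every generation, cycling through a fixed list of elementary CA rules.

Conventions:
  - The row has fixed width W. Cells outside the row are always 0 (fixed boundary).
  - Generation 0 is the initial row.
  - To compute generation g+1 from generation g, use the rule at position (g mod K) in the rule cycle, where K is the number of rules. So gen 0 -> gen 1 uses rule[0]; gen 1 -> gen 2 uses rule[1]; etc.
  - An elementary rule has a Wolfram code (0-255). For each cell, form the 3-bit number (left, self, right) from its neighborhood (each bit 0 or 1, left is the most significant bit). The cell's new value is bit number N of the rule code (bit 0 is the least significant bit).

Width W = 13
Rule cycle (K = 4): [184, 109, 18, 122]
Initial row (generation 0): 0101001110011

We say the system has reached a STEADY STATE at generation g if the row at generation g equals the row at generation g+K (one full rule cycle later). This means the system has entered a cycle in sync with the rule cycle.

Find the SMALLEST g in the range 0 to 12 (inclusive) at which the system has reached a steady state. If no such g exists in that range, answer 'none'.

Gen 0: 0101001110011
Gen 1 (rule 184): 0010101101010
Gen 2 (rule 109): 1011111111110
Gen 3 (rule 18): 0000000000001
Gen 4 (rule 122): 0000000000010
Gen 5 (rule 184): 0000000000001
Gen 6 (rule 109): 1111111111101
Gen 7 (rule 18): 0000000000000
Gen 8 (rule 122): 0000000000000
Gen 9 (rule 184): 0000000000000
Gen 10 (rule 109): 1111111111111
Gen 11 (rule 18): 0000000000000
Gen 12 (rule 122): 0000000000000
Gen 13 (rule 184): 0000000000000
Gen 14 (rule 109): 1111111111111
Gen 15 (rule 18): 0000000000000
Gen 16 (rule 122): 0000000000000

Answer: 7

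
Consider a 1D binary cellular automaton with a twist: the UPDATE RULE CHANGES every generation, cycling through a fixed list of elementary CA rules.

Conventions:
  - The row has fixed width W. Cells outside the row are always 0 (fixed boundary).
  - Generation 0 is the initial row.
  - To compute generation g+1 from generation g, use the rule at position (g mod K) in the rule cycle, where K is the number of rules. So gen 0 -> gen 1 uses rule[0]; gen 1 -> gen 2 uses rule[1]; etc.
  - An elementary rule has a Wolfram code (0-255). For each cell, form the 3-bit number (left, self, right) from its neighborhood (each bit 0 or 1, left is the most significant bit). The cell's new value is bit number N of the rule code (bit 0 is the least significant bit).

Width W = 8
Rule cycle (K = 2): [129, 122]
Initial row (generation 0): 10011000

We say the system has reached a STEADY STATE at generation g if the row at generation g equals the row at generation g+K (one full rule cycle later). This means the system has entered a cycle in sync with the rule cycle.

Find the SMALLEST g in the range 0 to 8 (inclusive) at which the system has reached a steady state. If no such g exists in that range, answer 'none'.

Answer: none

Derivation:
Gen 0: 10011000
Gen 1 (rule 129): 00000011
Gen 2 (rule 122): 00000111
Gen 3 (rule 129): 11110010
Gen 4 (rule 122): 10011101
Gen 5 (rule 129): 00001000
Gen 6 (rule 122): 00010100
Gen 7 (rule 129): 11000001
Gen 8 (rule 122): 11100010
Gen 9 (rule 129): 01001000
Gen 10 (rule 122): 10110100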